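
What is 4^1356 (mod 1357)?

4^1 ≡ 4 (mod 1357)
4^2 ≡ 4^2 = 16 ≡ 16 (mod 1357)
4^4 ≡ 16^2 = 256 ≡ 256 (mod 1357)
4^8 ≡ 256^2 = 65536 ≡ 400 (mod 1357)
4^16 ≡ 400^2 = 160000 ≡ 1231 (mod 1357)
4^32 ≡ 1231^2 = 1515361 ≡ 949 (mod 1357)
4^64 ≡ 949^2 = 900601 ≡ 910 (mod 1357)
4^128 ≡ 910^2 = 828100 ≡ 330 (mod 1357)
4^256 ≡ 330^2 = 108900 ≡ 340 (mod 1357)
4^512 ≡ 340^2 = 115600 ≡ 255 (mod 1357)
4^1024 ≡ 255^2 = 65025 ≡ 1246 (mod 1357)
1356 = 1024 + 256 + 64 + 8 + 4 in binary powers of 2.
So 4^1356 ≡ 1246 · 340 · 910 · 400 · 256 ≡ 685 (mod 1357).
Since 685 ≠ 1, base 4 is a Fermat witness: 1357 is composite.

685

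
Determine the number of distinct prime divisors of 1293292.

1293292 = 2^2 · 323323
323323 = 7 · 46189
46189 = 11 · 4199
4199 = 13 · 323
323 = 17 · 19
1293292 = 2^2 · 7 · 11 · 13 · 17 · 19, which has 6 distinct prime factors.

6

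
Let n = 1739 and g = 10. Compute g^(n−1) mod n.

10^1 ≡ 10 (mod 1739)
10^2 ≡ 10^2 = 100 ≡ 100 (mod 1739)
10^4 ≡ 100^2 = 10000 ≡ 1305 (mod 1739)
10^8 ≡ 1305^2 = 1703025 ≡ 544 (mod 1739)
10^16 ≡ 544^2 = 295936 ≡ 306 (mod 1739)
10^32 ≡ 306^2 = 93636 ≡ 1469 (mod 1739)
10^64 ≡ 1469^2 = 2157961 ≡ 1601 (mod 1739)
10^128 ≡ 1601^2 = 2563201 ≡ 1654 (mod 1739)
10^256 ≡ 1654^2 = 2735716 ≡ 269 (mod 1739)
10^512 ≡ 269^2 = 72361 ≡ 1062 (mod 1739)
10^1024 ≡ 1062^2 = 1127844 ≡ 972 (mod 1739)
1738 = 1024 + 512 + 128 + 64 + 8 + 2 in binary powers of 2.
So 10^1738 ≡ 972 · 1062 · 1654 · 1601 · 544 · 100 ≡ 1231 (mod 1739).
Since 1231 ≠ 1, base 10 is a Fermat witness: 1739 is composite.

1231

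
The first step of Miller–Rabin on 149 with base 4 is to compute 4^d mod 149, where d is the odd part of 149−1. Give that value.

149 − 1 = 148 = 2^2 · 37, so d = 37.
4^1 ≡ 4 (mod 149)
4^2 ≡ 4^2 = 16 ≡ 16 (mod 149)
4^4 ≡ 16^2 = 256 ≡ 107 (mod 149)
4^8 ≡ 107^2 = 11449 ≡ 125 (mod 149)
4^16 ≡ 125^2 = 15625 ≡ 129 (mod 149)
4^32 ≡ 129^2 = 16641 ≡ 102 (mod 149)
37 = 32 + 4 + 1 in binary powers of 2.
So 4^37 ≡ 102 · 107 · 4 ≡ 148 (mod 149).
Since 4^d ≡ 148 (mod 149), base 4 does not prove 149 composite.

148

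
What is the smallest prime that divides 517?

517 is odd.
Digit sum 13, not divisible by 3.
Ends in 7: not divisible by 5.
7: 517 = 7·73 + 6
11: 517 = 11·47

11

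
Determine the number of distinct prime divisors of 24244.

4

24244 = 2^2 · 6061
6061 = 11 · 551
551 = 19 · 29
24244 = 2^2 · 11 · 19 · 29, which has 4 distinct prime factors.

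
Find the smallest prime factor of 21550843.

71

21550843 is odd.
Digit sum 28, not divisible by 3.
Ends in 3: not divisible by 5.
7: 21550843 = 7·3078691 + 6
11: 21550843 = 11·1959167 + 6
13: 21550843 = 13·1657757 + 2
17: 21550843 = 17·1267696 + 11
19: 21550843 = 19·1134254 + 17
23: 21550843 = 23·936993 + 4
29: 21550843 = 29·743132 + 15
31: 21550843 = 31·695188 + 15
37: 21550843 = 37·582455 + 8
41: 21550843 = 41·525630 + 13
43: 21550843 = 43·501182 + 17
47: 21550843 = 47·458528 + 27
53: 21550843 = 53·406619 + 36
59: 21550843 = 59·365268 + 31
61: 21550843 = 61·353292 + 31
67: 21550843 = 67·321654 + 25
71: 21550843 = 71·303533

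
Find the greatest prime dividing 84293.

97

84293 = 11 · 7663
7663 = 79 · 97
97 is prime.
So 84293 = 11 · 79 · 97; the largest prime factor is 97.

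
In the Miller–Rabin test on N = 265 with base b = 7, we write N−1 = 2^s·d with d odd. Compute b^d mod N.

82

265 − 1 = 264 = 2^3 · 33, so d = 33.
7^1 ≡ 7 (mod 265)
7^2 ≡ 7^2 = 49 ≡ 49 (mod 265)
7^4 ≡ 49^2 = 2401 ≡ 16 (mod 265)
7^8 ≡ 16^2 = 256 ≡ 256 (mod 265)
7^16 ≡ 256^2 = 65536 ≡ 81 (mod 265)
7^32 ≡ 81^2 = 6561 ≡ 201 (mod 265)
33 = 32 + 1 in binary powers of 2.
So 7^33 ≡ 201 · 7 ≡ 82 (mod 265).
Squaring chain: 82 → 99 → 261; never reaches −1, so base 7 is a Miller–Rabin witness that 265 is composite.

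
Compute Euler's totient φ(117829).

Factor: 117829 = 23 · 47 · 109.
φ(117829) = (23−1) · (47−1) · (109−1) = 22 · 46 · 108 = 109296.

109296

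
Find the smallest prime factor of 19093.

19093 is odd.
Digit sum 22, not divisible by 3.
Ends in 3: not divisible by 5.
7: 19093 = 7·2727 + 4
11: 19093 = 11·1735 + 8
13: 19093 = 13·1468 + 9
17: 19093 = 17·1123 + 2
19: 19093 = 19·1004 + 17
23: 19093 = 23·830 + 3
29: 19093 = 29·658 + 11
31: 19093 = 31·615 + 28
37: 19093 = 37·516 + 1
41: 19093 = 41·465 + 28
43: 19093 = 43·444 + 1
47: 19093 = 47·406 + 11
53: 19093 = 53·360 + 13
59: 19093 = 59·323 + 36
61: 19093 = 61·313

61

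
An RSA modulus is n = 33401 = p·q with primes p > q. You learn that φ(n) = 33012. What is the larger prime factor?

263

φ(n) = (p−1)(q−1) = n − (p+q) + 1, so p + q = 33401 − 33012 + 1 = 390.
p and q are the roots of t² − 390t + 33401 = 0.
Discriminant: 390² − 4·33401 = 152100 − 133604 = 18496; √18496 = 136.
q = (390 − 136)/2 = 127, p = (390 + 136)/2 = 263.
Check: 127 · 263 = 33401.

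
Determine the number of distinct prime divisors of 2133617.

2133617 = 29^2 · 2537
2537 = 43 · 59
2133617 = 29^2 · 43 · 59, which has 3 distinct prime factors.

3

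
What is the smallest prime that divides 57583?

57583 is odd.
Digit sum 28, not divisible by 3.
Ends in 3: not divisible by 5.
7: 57583 = 7·8226 + 1
11: 57583 = 11·5234 + 9
13: 57583 = 13·4429 + 6
17: 57583 = 17·3387 + 4
19: 57583 = 19·3030 + 13
23: 57583 = 23·2503 + 14
29: 57583 = 29·1985 + 18
31: 57583 = 31·1857 + 16
37: 57583 = 37·1556 + 11
41: 57583 = 41·1404 + 19
43: 57583 = 43·1339 + 6
47: 57583 = 47·1225 + 8
53: 57583 = 53·1086 + 25
59: 57583 = 59·975 + 58
61: 57583 = 61·943 + 60
67: 57583 = 67·859 + 30
71: 57583 = 71·811 + 2
73: 57583 = 73·788 + 59
79: 57583 = 79·728 + 71
83: 57583 = 83·693 + 64
89: 57583 = 89·647

89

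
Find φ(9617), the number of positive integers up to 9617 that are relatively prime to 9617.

Factor: 9617 = 59 · 163.
φ(9617) = (59−1) · (163−1) = 58 · 162 = 9396.

9396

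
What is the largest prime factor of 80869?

71

80869 = 17 · 4757
4757 = 67 · 71
71 is prime.
So 80869 = 17 · 67 · 71; the largest prime factor is 71.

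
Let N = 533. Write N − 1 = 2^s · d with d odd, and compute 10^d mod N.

533 − 1 = 532 = 2^2 · 133, so d = 133.
10^1 ≡ 10 (mod 533)
10^2 ≡ 10^2 = 100 ≡ 100 (mod 533)
10^4 ≡ 100^2 = 10000 ≡ 406 (mod 533)
10^8 ≡ 406^2 = 164836 ≡ 139 (mod 533)
10^16 ≡ 139^2 = 19321 ≡ 133 (mod 533)
10^32 ≡ 133^2 = 17689 ≡ 100 (mod 533)
10^64 ≡ 100^2 = 10000 ≡ 406 (mod 533)
10^128 ≡ 406^2 = 164836 ≡ 139 (mod 533)
133 = 128 + 4 + 1 in binary powers of 2.
So 10^133 ≡ 139 · 406 · 10 ≡ 426 (mod 533).
Squaring chain: 426 → 256; never reaches −1, so base 10 is a Miller–Rabin witness that 533 is composite.

426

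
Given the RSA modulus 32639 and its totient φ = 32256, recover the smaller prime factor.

φ(n) = (p−1)(q−1) = n − (p+q) + 1, so p + q = 32639 − 32256 + 1 = 384.
p and q are the roots of t² − 384t + 32639 = 0.
Discriminant: 384² − 4·32639 = 147456 − 130556 = 16900; √16900 = 130.
q = (384 − 130)/2 = 127, p = (384 + 130)/2 = 257.
Check: 127 · 257 = 32639.

127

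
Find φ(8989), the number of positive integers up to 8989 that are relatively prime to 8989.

8800

Factor: 8989 = 89 · 101.
φ(8989) = (89−1) · (101−1) = 88 · 100 = 8800.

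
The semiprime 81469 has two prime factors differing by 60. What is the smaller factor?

257

Since p = q + 60, we have 81469 = q(q + 60), so q² + 60q − 81469 = 0.
Discriminant: 60² + 4·81469 = 3600 + 325876 = 329476; √329476 = 574.
q = (−60 + 574)/2 = 257, and p = q + 60 = 317.
Check: 257 · 317 = 81469.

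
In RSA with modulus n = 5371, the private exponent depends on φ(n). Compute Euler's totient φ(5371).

5200

Factor: 5371 = 41 · 131.
φ(5371) = (41−1) · (131−1) = 40 · 130 = 5200.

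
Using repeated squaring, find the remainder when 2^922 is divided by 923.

49

2^1 ≡ 2 (mod 923)
2^2 ≡ 2^2 = 4 ≡ 4 (mod 923)
2^4 ≡ 4^2 = 16 ≡ 16 (mod 923)
2^8 ≡ 16^2 = 256 ≡ 256 (mod 923)
2^16 ≡ 256^2 = 65536 ≡ 3 (mod 923)
2^32 ≡ 3^2 = 9 ≡ 9 (mod 923)
2^64 ≡ 9^2 = 81 ≡ 81 (mod 923)
2^128 ≡ 81^2 = 6561 ≡ 100 (mod 923)
2^256 ≡ 100^2 = 10000 ≡ 770 (mod 923)
2^512 ≡ 770^2 = 592900 ≡ 334 (mod 923)
922 = 512 + 256 + 128 + 16 + 8 + 2 in binary powers of 2.
So 2^922 ≡ 334 · 770 · 100 · 3 · 256 · 4 ≡ 49 (mod 923).
Since 49 ≠ 1, base 2 is a Fermat witness: 923 is composite.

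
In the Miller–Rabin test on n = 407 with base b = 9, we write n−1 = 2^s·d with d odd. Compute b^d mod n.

256

407 − 1 = 406 = 2^1 · 203, so d = 203.
9^1 ≡ 9 (mod 407)
9^2 ≡ 9^2 = 81 ≡ 81 (mod 407)
9^4 ≡ 81^2 = 6561 ≡ 49 (mod 407)
9^8 ≡ 49^2 = 2401 ≡ 366 (mod 407)
9^16 ≡ 366^2 = 133956 ≡ 53 (mod 407)
9^32 ≡ 53^2 = 2809 ≡ 367 (mod 407)
9^64 ≡ 367^2 = 134689 ≡ 379 (mod 407)
9^128 ≡ 379^2 = 143641 ≡ 377 (mod 407)
203 = 128 + 64 + 8 + 2 + 1 in binary powers of 2.
So 9^203 ≡ 377 · 379 · 366 · 81 · 9 ≡ 256 (mod 407).
Squaring chain: 256; never reaches −1, so base 9 is a Miller–Rabin witness that 407 is composite.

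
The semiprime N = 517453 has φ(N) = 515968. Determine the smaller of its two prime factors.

557

φ(n) = (p−1)(q−1) = n − (p+q) + 1, so p + q = 517453 − 515968 + 1 = 1486.
p and q are the roots of t² − 1486t + 517453 = 0.
Discriminant: 1486² − 4·517453 = 2208196 − 2069812 = 138384; √138384 = 372.
q = (1486 − 372)/2 = 557, p = (1486 + 372)/2 = 929.
Check: 557 · 929 = 517453.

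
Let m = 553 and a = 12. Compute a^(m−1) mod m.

337

12^1 ≡ 12 (mod 553)
12^2 ≡ 12^2 = 144 ≡ 144 (mod 553)
12^4 ≡ 144^2 = 20736 ≡ 275 (mod 553)
12^8 ≡ 275^2 = 75625 ≡ 417 (mod 553)
12^16 ≡ 417^2 = 173889 ≡ 247 (mod 553)
12^32 ≡ 247^2 = 61009 ≡ 179 (mod 553)
12^64 ≡ 179^2 = 32041 ≡ 520 (mod 553)
12^128 ≡ 520^2 = 270400 ≡ 536 (mod 553)
12^256 ≡ 536^2 = 287296 ≡ 289 (mod 553)
12^512 ≡ 289^2 = 83521 ≡ 18 (mod 553)
552 = 512 + 32 + 8 in binary powers of 2.
So 12^552 ≡ 18 · 179 · 417 ≡ 337 (mod 553).
Since 337 ≠ 1, base 12 is a Fermat witness: 553 is composite.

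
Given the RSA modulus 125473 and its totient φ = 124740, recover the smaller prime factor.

271

φ(n) = (p−1)(q−1) = n − (p+q) + 1, so p + q = 125473 − 124740 + 1 = 734.
p and q are the roots of t² − 734t + 125473 = 0.
Discriminant: 734² − 4·125473 = 538756 − 501892 = 36864; √36864 = 192.
q = (734 − 192)/2 = 271, p = (734 + 192)/2 = 463.
Check: 271 · 463 = 125473.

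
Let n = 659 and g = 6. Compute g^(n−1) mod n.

6^1 ≡ 6 (mod 659)
6^2 ≡ 6^2 = 36 ≡ 36 (mod 659)
6^4 ≡ 36^2 = 1296 ≡ 637 (mod 659)
6^8 ≡ 637^2 = 405769 ≡ 484 (mod 659)
6^16 ≡ 484^2 = 234256 ≡ 311 (mod 659)
6^32 ≡ 311^2 = 96721 ≡ 507 (mod 659)
6^64 ≡ 507^2 = 257049 ≡ 39 (mod 659)
6^128 ≡ 39^2 = 1521 ≡ 203 (mod 659)
6^256 ≡ 203^2 = 41209 ≡ 351 (mod 659)
6^512 ≡ 351^2 = 123201 ≡ 627 (mod 659)
658 = 512 + 128 + 16 + 2 in binary powers of 2.
So 6^658 ≡ 627 · 203 · 311 · 36 ≡ 1 (mod 659).
Since the result is 1, base 6 gives no evidence that 659 is composite.

1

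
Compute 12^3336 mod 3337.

12^1 ≡ 12 (mod 3337)
12^2 ≡ 12^2 = 144 ≡ 144 (mod 3337)
12^4 ≡ 144^2 = 20736 ≡ 714 (mod 3337)
12^8 ≡ 714^2 = 509796 ≡ 2572 (mod 3337)
12^16 ≡ 2572^2 = 6615184 ≡ 1250 (mod 3337)
12^32 ≡ 1250^2 = 1562500 ≡ 784 (mod 3337)
12^64 ≡ 784^2 = 614656 ≡ 648 (mod 3337)
12^128 ≡ 648^2 = 419904 ≡ 2779 (mod 3337)
12^256 ≡ 2779^2 = 7722841 ≡ 1023 (mod 3337)
12^512 ≡ 1023^2 = 1046529 ≡ 2048 (mod 3337)
12^1024 ≡ 2048^2 = 4194304 ≡ 3032 (mod 3337)
12^2048 ≡ 3032^2 = 9193024 ≡ 2926 (mod 3337)
3336 = 2048 + 1024 + 256 + 8 in binary powers of 2.
So 12^3336 ≡ 2926 · 3032 · 1023 · 2572 ≡ 952 (mod 3337).
Since 952 ≠ 1, base 12 is a Fermat witness: 3337 is composite.

952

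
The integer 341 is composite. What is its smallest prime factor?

11

341 is odd.
Digit sum 8, not divisible by 3.
Ends in 1: not divisible by 5.
7: 341 = 7·48 + 5
11: 341 = 11·31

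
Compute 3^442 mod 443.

1

3^1 ≡ 3 (mod 443)
3^2 ≡ 3^2 = 9 ≡ 9 (mod 443)
3^4 ≡ 9^2 = 81 ≡ 81 (mod 443)
3^8 ≡ 81^2 = 6561 ≡ 359 (mod 443)
3^16 ≡ 359^2 = 128881 ≡ 411 (mod 443)
3^32 ≡ 411^2 = 168921 ≡ 138 (mod 443)
3^64 ≡ 138^2 = 19044 ≡ 438 (mod 443)
3^128 ≡ 438^2 = 191844 ≡ 25 (mod 443)
3^256 ≡ 25^2 = 625 ≡ 182 (mod 443)
442 = 256 + 128 + 32 + 16 + 8 + 2 in binary powers of 2.
So 3^442 ≡ 182 · 25 · 138 · 411 · 359 · 9 ≡ 1 (mod 443).
Since the result is 1, base 3 gives no evidence that 443 is composite.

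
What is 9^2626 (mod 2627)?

719

9^1 ≡ 9 (mod 2627)
9^2 ≡ 9^2 = 81 ≡ 81 (mod 2627)
9^4 ≡ 81^2 = 6561 ≡ 1307 (mod 2627)
9^8 ≡ 1307^2 = 1708249 ≡ 699 (mod 2627)
9^16 ≡ 699^2 = 488601 ≡ 2606 (mod 2627)
9^32 ≡ 2606^2 = 6791236 ≡ 441 (mod 2627)
9^64 ≡ 441^2 = 194481 ≡ 83 (mod 2627)
9^128 ≡ 83^2 = 6889 ≡ 1635 (mod 2627)
9^256 ≡ 1635^2 = 2673225 ≡ 1566 (mod 2627)
9^512 ≡ 1566^2 = 2452356 ≡ 1365 (mod 2627)
9^1024 ≡ 1365^2 = 1863225 ≡ 682 (mod 2627)
9^2048 ≡ 682^2 = 465124 ≡ 145 (mod 2627)
2626 = 2048 + 512 + 64 + 2 in binary powers of 2.
So 9^2626 ≡ 145 · 1365 · 83 · 81 ≡ 719 (mod 2627).
Since 719 ≠ 1, base 9 is a Fermat witness: 2627 is composite.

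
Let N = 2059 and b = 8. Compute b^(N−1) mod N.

8^1 ≡ 8 (mod 2059)
8^2 ≡ 8^2 = 64 ≡ 64 (mod 2059)
8^4 ≡ 64^2 = 4096 ≡ 2037 (mod 2059)
8^8 ≡ 2037^2 = 4149369 ≡ 484 (mod 2059)
8^16 ≡ 484^2 = 234256 ≡ 1589 (mod 2059)
8^32 ≡ 1589^2 = 2524921 ≡ 587 (mod 2059)
8^64 ≡ 587^2 = 344569 ≡ 716 (mod 2059)
8^128 ≡ 716^2 = 512656 ≡ 2024 (mod 2059)
8^256 ≡ 2024^2 = 4096576 ≡ 1225 (mod 2059)
8^512 ≡ 1225^2 = 1500625 ≡ 1673 (mod 2059)
8^1024 ≡ 1673^2 = 2798929 ≡ 748 (mod 2059)
8^2048 ≡ 748^2 = 559504 ≡ 1515 (mod 2059)
2058 = 2048 + 8 + 2 in binary powers of 2.
So 8^2058 ≡ 1515 · 484 · 64 ≡ 1971 (mod 2059).
Since 1971 ≠ 1, base 8 is a Fermat witness: 2059 is composite.

1971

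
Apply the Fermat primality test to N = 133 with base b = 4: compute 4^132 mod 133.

4^1 ≡ 4 (mod 133)
4^2 ≡ 4^2 = 16 ≡ 16 (mod 133)
4^4 ≡ 16^2 = 256 ≡ 123 (mod 133)
4^8 ≡ 123^2 = 15129 ≡ 100 (mod 133)
4^16 ≡ 100^2 = 10000 ≡ 25 (mod 133)
4^32 ≡ 25^2 = 625 ≡ 93 (mod 133)
4^64 ≡ 93^2 = 8649 ≡ 4 (mod 133)
4^128 ≡ 4^2 = 16 ≡ 16 (mod 133)
132 = 128 + 4 in binary powers of 2.
So 4^132 ≡ 16 · 123 ≡ 106 (mod 133).
Since 106 ≠ 1, base 4 is a Fermat witness: 133 is composite.

106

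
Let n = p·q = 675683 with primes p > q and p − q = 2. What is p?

823

Since p = q + 2, we have 675683 = q(q + 2), so q² + 2q − 675683 = 0.
Discriminant: 2² + 4·675683 = 4 + 2702732 = 2702736; √2702736 = 1644.
q = (−2 + 1644)/2 = 821, and p = q + 2 = 823.
Check: 821 · 823 = 675683.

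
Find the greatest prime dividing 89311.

67

89311 = 31 · 2881
2881 = 43 · 67
67 is prime.
So 89311 = 31 · 43 · 67; the largest prime factor is 67.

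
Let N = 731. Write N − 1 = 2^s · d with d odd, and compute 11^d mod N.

398

731 − 1 = 730 = 2^1 · 365, so d = 365.
11^1 ≡ 11 (mod 731)
11^2 ≡ 11^2 = 121 ≡ 121 (mod 731)
11^4 ≡ 121^2 = 14641 ≡ 21 (mod 731)
11^8 ≡ 21^2 = 441 ≡ 441 (mod 731)
11^16 ≡ 441^2 = 194481 ≡ 35 (mod 731)
11^32 ≡ 35^2 = 1225 ≡ 494 (mod 731)
11^64 ≡ 494^2 = 244036 ≡ 613 (mod 731)
11^128 ≡ 613^2 = 375769 ≡ 35 (mod 731)
11^256 ≡ 35^2 = 1225 ≡ 494 (mod 731)
365 = 256 + 64 + 32 + 8 + 4 + 1 in binary powers of 2.
So 11^365 ≡ 494 · 613 · 494 · 441 · 21 · 11 ≡ 398 (mod 731).
Squaring chain: 398; never reaches −1, so base 11 is a Miller–Rabin witness that 731 is composite.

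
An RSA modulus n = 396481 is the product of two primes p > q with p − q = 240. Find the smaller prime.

Since p = q + 240, we have 396481 = q(q + 240), so q² + 240q − 396481 = 0.
Discriminant: 240² + 4·396481 = 57600 + 1585924 = 1643524; √1643524 = 1282.
q = (−240 + 1282)/2 = 521, and p = q + 240 = 761.
Check: 521 · 761 = 396481.

521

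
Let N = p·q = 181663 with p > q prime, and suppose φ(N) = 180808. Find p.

φ(n) = (p−1)(q−1) = n − (p+q) + 1, so p + q = 181663 − 180808 + 1 = 856.
p and q are the roots of t² − 856t + 181663 = 0.
Discriminant: 856² − 4·181663 = 732736 − 726652 = 6084; √6084 = 78.
q = (856 − 78)/2 = 389, p = (856 + 78)/2 = 467.
Check: 389 · 467 = 181663.

467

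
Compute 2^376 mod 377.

2^1 ≡ 2 (mod 377)
2^2 ≡ 2^2 = 4 ≡ 4 (mod 377)
2^4 ≡ 4^2 = 16 ≡ 16 (mod 377)
2^8 ≡ 16^2 = 256 ≡ 256 (mod 377)
2^16 ≡ 256^2 = 65536 ≡ 315 (mod 377)
2^32 ≡ 315^2 = 99225 ≡ 74 (mod 377)
2^64 ≡ 74^2 = 5476 ≡ 198 (mod 377)
2^128 ≡ 198^2 = 39204 ≡ 373 (mod 377)
2^256 ≡ 373^2 = 139129 ≡ 16 (mod 377)
376 = 256 + 64 + 32 + 16 + 8 in binary powers of 2.
So 2^376 ≡ 16 · 198 · 74 · 315 · 256 ≡ 94 (mod 377).
Since 94 ≠ 1, base 2 is a Fermat witness: 377 is composite.

94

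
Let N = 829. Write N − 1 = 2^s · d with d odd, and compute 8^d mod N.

246

829 − 1 = 828 = 2^2 · 207, so d = 207.
8^1 ≡ 8 (mod 829)
8^2 ≡ 8^2 = 64 ≡ 64 (mod 829)
8^4 ≡ 64^2 = 4096 ≡ 780 (mod 829)
8^8 ≡ 780^2 = 608400 ≡ 743 (mod 829)
8^16 ≡ 743^2 = 552049 ≡ 764 (mod 829)
8^32 ≡ 764^2 = 583696 ≡ 80 (mod 829)
8^64 ≡ 80^2 = 6400 ≡ 597 (mod 829)
8^128 ≡ 597^2 = 356409 ≡ 768 (mod 829)
207 = 128 + 64 + 8 + 4 + 2 + 1 in binary powers of 2.
So 8^207 ≡ 768 · 597 · 743 · 780 · 64 · 8 ≡ 246 (mod 829).
Squaring chain: 246 → 828; reaches −1, so base 8 does not prove 829 composite.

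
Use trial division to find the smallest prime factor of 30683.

61

30683 is odd.
Digit sum 20, not divisible by 3.
Ends in 3: not divisible by 5.
7: 30683 = 7·4383 + 2
11: 30683 = 11·2789 + 4
13: 30683 = 13·2360 + 3
17: 30683 = 17·1804 + 15
19: 30683 = 19·1614 + 17
23: 30683 = 23·1334 + 1
29: 30683 = 29·1058 + 1
31: 30683 = 31·989 + 24
37: 30683 = 37·829 + 10
41: 30683 = 41·748 + 15
43: 30683 = 43·713 + 24
47: 30683 = 47·652 + 39
53: 30683 = 53·578 + 49
59: 30683 = 59·520 + 3
61: 30683 = 61·503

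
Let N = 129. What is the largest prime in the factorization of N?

129 = 3 · 43
43 is prime.
So 129 = 3 · 43; the largest prime factor is 43.

43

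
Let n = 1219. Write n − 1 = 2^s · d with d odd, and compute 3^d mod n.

1219 − 1 = 1218 = 2^1 · 609, so d = 609.
3^1 ≡ 3 (mod 1219)
3^2 ≡ 3^2 = 9 ≡ 9 (mod 1219)
3^4 ≡ 9^2 = 81 ≡ 81 (mod 1219)
3^8 ≡ 81^2 = 6561 ≡ 466 (mod 1219)
3^16 ≡ 466^2 = 217156 ≡ 174 (mod 1219)
3^32 ≡ 174^2 = 30276 ≡ 1020 (mod 1219)
3^64 ≡ 1020^2 = 1040400 ≡ 593 (mod 1219)
3^128 ≡ 593^2 = 351649 ≡ 577 (mod 1219)
3^256 ≡ 577^2 = 332929 ≡ 142 (mod 1219)
3^512 ≡ 142^2 = 20164 ≡ 660 (mod 1219)
609 = 512 + 64 + 32 + 1 in binary powers of 2.
So 3^609 ≡ 660 · 593 · 1020 · 3 ≡ 403 (mod 1219).
Squaring chain: 403; never reaches −1, so base 3 is a Miller–Rabin witness that 1219 is composite.

403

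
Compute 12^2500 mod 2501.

12^1 ≡ 12 (mod 2501)
12^2 ≡ 12^2 = 144 ≡ 144 (mod 2501)
12^4 ≡ 144^2 = 20736 ≡ 728 (mod 2501)
12^8 ≡ 728^2 = 529984 ≡ 2273 (mod 2501)
12^16 ≡ 2273^2 = 5166529 ≡ 1964 (mod 2501)
12^32 ≡ 1964^2 = 3857296 ≡ 754 (mod 2501)
12^64 ≡ 754^2 = 568516 ≡ 789 (mod 2501)
12^128 ≡ 789^2 = 622521 ≡ 2273 (mod 2501)
12^256 ≡ 2273^2 = 5166529 ≡ 1964 (mod 2501)
12^512 ≡ 1964^2 = 3857296 ≡ 754 (mod 2501)
12^1024 ≡ 754^2 = 568516 ≡ 789 (mod 2501)
12^2048 ≡ 789^2 = 622521 ≡ 2273 (mod 2501)
2500 = 2048 + 256 + 128 + 64 + 4 in binary powers of 2.
So 12^2500 ≡ 2273 · 1964 · 2273 · 789 · 728 ≡ 901 (mod 2501).
Since 901 ≠ 1, base 12 is a Fermat witness: 2501 is composite.

901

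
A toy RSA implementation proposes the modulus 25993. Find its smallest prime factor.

25993 is odd.
Digit sum 28, not divisible by 3.
Ends in 3: not divisible by 5.
7: 25993 = 7·3713 + 2
11: 25993 = 11·2363

11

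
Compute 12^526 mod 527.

236

12^1 ≡ 12 (mod 527)
12^2 ≡ 12^2 = 144 ≡ 144 (mod 527)
12^4 ≡ 144^2 = 20736 ≡ 183 (mod 527)
12^8 ≡ 183^2 = 33489 ≡ 288 (mod 527)
12^16 ≡ 288^2 = 82944 ≡ 205 (mod 527)
12^32 ≡ 205^2 = 42025 ≡ 392 (mod 527)
12^64 ≡ 392^2 = 153664 ≡ 307 (mod 527)
12^128 ≡ 307^2 = 94249 ≡ 443 (mod 527)
12^256 ≡ 443^2 = 196249 ≡ 205 (mod 527)
12^512 ≡ 205^2 = 42025 ≡ 392 (mod 527)
526 = 512 + 8 + 4 + 2 in binary powers of 2.
So 12^526 ≡ 392 · 288 · 183 · 144 ≡ 236 (mod 527).
Since 236 ≠ 1, base 12 is a Fermat witness: 527 is composite.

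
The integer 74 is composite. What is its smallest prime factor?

74 is even: 2 divides it.

2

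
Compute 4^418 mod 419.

4^1 ≡ 4 (mod 419)
4^2 ≡ 4^2 = 16 ≡ 16 (mod 419)
4^4 ≡ 16^2 = 256 ≡ 256 (mod 419)
4^8 ≡ 256^2 = 65536 ≡ 172 (mod 419)
4^16 ≡ 172^2 = 29584 ≡ 254 (mod 419)
4^32 ≡ 254^2 = 64516 ≡ 409 (mod 419)
4^64 ≡ 409^2 = 167281 ≡ 100 (mod 419)
4^128 ≡ 100^2 = 10000 ≡ 363 (mod 419)
4^256 ≡ 363^2 = 131769 ≡ 203 (mod 419)
418 = 256 + 128 + 32 + 2 in binary powers of 2.
So 4^418 ≡ 203 · 363 · 409 · 16 ≡ 1 (mod 419).
Since the result is 1, base 4 gives no evidence that 419 is composite.

1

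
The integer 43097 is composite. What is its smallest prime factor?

43097 is odd.
Digit sum 23, not divisible by 3.
Ends in 7: not divisible by 5.
7: 43097 = 7·6156 + 5
11: 43097 = 11·3917 + 10
13: 43097 = 13·3315 + 2
17: 43097 = 17·2535 + 2
19: 43097 = 19·2268 + 5
23: 43097 = 23·1873 + 18
29: 43097 = 29·1486 + 3
31: 43097 = 31·1390 + 7
37: 43097 = 37·1164 + 29
41: 43097 = 41·1051 + 6
43: 43097 = 43·1002 + 11
47: 43097 = 47·916 + 45
53: 43097 = 53·813 + 8
59: 43097 = 59·730 + 27
61: 43097 = 61·706 + 31
67: 43097 = 67·643 + 16
71: 43097 = 71·607

71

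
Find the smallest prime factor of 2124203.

2124203 is odd.
Digit sum 14, not divisible by 3.
Ends in 3: not divisible by 5.
7: 2124203 = 7·303457 + 4
11: 2124203 = 11·193109 + 4
13: 2124203 = 13·163400 + 3
17: 2124203 = 17·124953 + 2
19: 2124203 = 19·111800 + 3
23: 2124203 = 23·92356 + 15
29: 2124203 = 29·73248 + 11
31: 2124203 = 31·68522 + 21
37: 2124203 = 37·57410 + 33
41: 2124203 = 41·51809 + 34
43: 2124203 = 43·49400 + 3
47: 2124203 = 47·45195 + 38
53: 2124203 = 53·40079 + 16
59: 2124203 = 59·36003 + 26
61: 2124203 = 61·34823

61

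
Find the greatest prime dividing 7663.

7663 = 79 · 97
97 is prime.
So 7663 = 79 · 97; the largest prime factor is 97.

97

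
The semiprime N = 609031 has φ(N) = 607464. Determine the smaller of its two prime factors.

709

φ(n) = (p−1)(q−1) = n − (p+q) + 1, so p + q = 609031 − 607464 + 1 = 1568.
p and q are the roots of t² − 1568t + 609031 = 0.
Discriminant: 1568² − 4·609031 = 2458624 − 2436124 = 22500; √22500 = 150.
q = (1568 − 150)/2 = 709, p = (1568 + 150)/2 = 859.
Check: 709 · 859 = 609031.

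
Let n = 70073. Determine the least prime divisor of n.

70073 is odd.
Digit sum 17, not divisible by 3.
Ends in 3: not divisible by 5.
7: 70073 = 7·10010 + 3
11: 70073 = 11·6370 + 3
13: 70073 = 13·5390 + 3
17: 70073 = 17·4121 + 16
19: 70073 = 19·3688 + 1
23: 70073 = 23·3046 + 15
29: 70073 = 29·2416 + 9
31: 70073 = 31·2260 + 13
37: 70073 = 37·1893 + 32
41: 70073 = 41·1709 + 4
43: 70073 = 43·1629 + 26
47: 70073 = 47·1490 + 43
53: 70073 = 53·1322 + 7
59: 70073 = 59·1187 + 40
61: 70073 = 61·1148 + 45
67: 70073 = 67·1045 + 58
71: 70073 = 71·986 + 67
73: 70073 = 73·959 + 66
79: 70073 = 79·887

79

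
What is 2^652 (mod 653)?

1

2^1 ≡ 2 (mod 653)
2^2 ≡ 2^2 = 4 ≡ 4 (mod 653)
2^4 ≡ 4^2 = 16 ≡ 16 (mod 653)
2^8 ≡ 16^2 = 256 ≡ 256 (mod 653)
2^16 ≡ 256^2 = 65536 ≡ 236 (mod 653)
2^32 ≡ 236^2 = 55696 ≡ 191 (mod 653)
2^64 ≡ 191^2 = 36481 ≡ 566 (mod 653)
2^128 ≡ 566^2 = 320356 ≡ 386 (mod 653)
2^256 ≡ 386^2 = 148996 ≡ 112 (mod 653)
2^512 ≡ 112^2 = 12544 ≡ 137 (mod 653)
652 = 512 + 128 + 8 + 4 in binary powers of 2.
So 2^652 ≡ 137 · 386 · 256 · 16 ≡ 1 (mod 653).
Since the result is 1, base 2 gives no evidence that 653 is composite.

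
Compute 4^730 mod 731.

16

4^1 ≡ 4 (mod 731)
4^2 ≡ 4^2 = 16 ≡ 16 (mod 731)
4^4 ≡ 16^2 = 256 ≡ 256 (mod 731)
4^8 ≡ 256^2 = 65536 ≡ 477 (mod 731)
4^16 ≡ 477^2 = 227529 ≡ 188 (mod 731)
4^32 ≡ 188^2 = 35344 ≡ 256 (mod 731)
4^64 ≡ 256^2 = 65536 ≡ 477 (mod 731)
4^128 ≡ 477^2 = 227529 ≡ 188 (mod 731)
4^256 ≡ 188^2 = 35344 ≡ 256 (mod 731)
4^512 ≡ 256^2 = 65536 ≡ 477 (mod 731)
730 = 512 + 128 + 64 + 16 + 8 + 2 in binary powers of 2.
So 4^730 ≡ 477 · 188 · 477 · 188 · 477 · 16 ≡ 16 (mod 731).
Since 16 ≠ 1, base 4 is a Fermat witness: 731 is composite.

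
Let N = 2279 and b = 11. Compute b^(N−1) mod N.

471

11^1 ≡ 11 (mod 2279)
11^2 ≡ 11^2 = 121 ≡ 121 (mod 2279)
11^4 ≡ 121^2 = 14641 ≡ 967 (mod 2279)
11^8 ≡ 967^2 = 935089 ≡ 699 (mod 2279)
11^16 ≡ 699^2 = 488601 ≡ 895 (mod 2279)
11^32 ≡ 895^2 = 801025 ≡ 1096 (mod 2279)
11^64 ≡ 1096^2 = 1201216 ≡ 183 (mod 2279)
11^128 ≡ 183^2 = 33489 ≡ 1583 (mod 2279)
11^256 ≡ 1583^2 = 2505889 ≡ 1268 (mod 2279)
11^512 ≡ 1268^2 = 1607824 ≡ 1129 (mod 2279)
11^1024 ≡ 1129^2 = 1274641 ≡ 680 (mod 2279)
11^2048 ≡ 680^2 = 462400 ≡ 2042 (mod 2279)
2278 = 2048 + 128 + 64 + 32 + 4 + 2 in binary powers of 2.
So 11^2278 ≡ 2042 · 1583 · 183 · 1096 · 967 · 121 ≡ 471 (mod 2279).
Since 471 ≠ 1, base 11 is a Fermat witness: 2279 is composite.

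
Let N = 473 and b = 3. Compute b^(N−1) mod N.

53

3^1 ≡ 3 (mod 473)
3^2 ≡ 3^2 = 9 ≡ 9 (mod 473)
3^4 ≡ 9^2 = 81 ≡ 81 (mod 473)
3^8 ≡ 81^2 = 6561 ≡ 412 (mod 473)
3^16 ≡ 412^2 = 169744 ≡ 410 (mod 473)
3^32 ≡ 410^2 = 168100 ≡ 185 (mod 473)
3^64 ≡ 185^2 = 34225 ≡ 169 (mod 473)
3^128 ≡ 169^2 = 28561 ≡ 181 (mod 473)
3^256 ≡ 181^2 = 32761 ≡ 124 (mod 473)
472 = 256 + 128 + 64 + 16 + 8 in binary powers of 2.
So 3^472 ≡ 124 · 181 · 169 · 410 · 412 ≡ 53 (mod 473).
Since 53 ≠ 1, base 3 is a Fermat witness: 473 is composite.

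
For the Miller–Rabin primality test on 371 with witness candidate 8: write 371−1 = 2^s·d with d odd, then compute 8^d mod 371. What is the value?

371 − 1 = 370 = 2^1 · 185, so d = 185.
8^1 ≡ 8 (mod 371)
8^2 ≡ 8^2 = 64 ≡ 64 (mod 371)
8^4 ≡ 64^2 = 4096 ≡ 15 (mod 371)
8^8 ≡ 15^2 = 225 ≡ 225 (mod 371)
8^16 ≡ 225^2 = 50625 ≡ 169 (mod 371)
8^32 ≡ 169^2 = 28561 ≡ 365 (mod 371)
8^64 ≡ 365^2 = 133225 ≡ 36 (mod 371)
8^128 ≡ 36^2 = 1296 ≡ 183 (mod 371)
185 = 128 + 32 + 16 + 8 + 1 in binary powers of 2.
So 8^185 ≡ 183 · 365 · 169 · 225 · 8 ≡ 71 (mod 371).
Squaring chain: 71; never reaches −1, so base 8 is a Miller–Rabin witness that 371 is composite.

71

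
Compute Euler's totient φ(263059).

247296

Factor: 263059 = 29 · 47 · 193.
φ(263059) = (29−1) · (47−1) · (193−1) = 28 · 46 · 192 = 247296.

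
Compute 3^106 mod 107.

1

3^1 ≡ 3 (mod 107)
3^2 ≡ 3^2 = 9 ≡ 9 (mod 107)
3^4 ≡ 9^2 = 81 ≡ 81 (mod 107)
3^8 ≡ 81^2 = 6561 ≡ 34 (mod 107)
3^16 ≡ 34^2 = 1156 ≡ 86 (mod 107)
3^32 ≡ 86^2 = 7396 ≡ 13 (mod 107)
3^64 ≡ 13^2 = 169 ≡ 62 (mod 107)
106 = 64 + 32 + 8 + 2 in binary powers of 2.
So 3^106 ≡ 62 · 13 · 34 · 9 ≡ 1 (mod 107).
Since the result is 1, base 3 gives no evidence that 107 is composite.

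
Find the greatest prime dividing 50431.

47

50431 = 29 · 1739
1739 = 37 · 47
47 is prime.
So 50431 = 29 · 37 · 47; the largest prime factor is 47.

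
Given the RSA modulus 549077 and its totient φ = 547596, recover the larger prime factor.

743

φ(n) = (p−1)(q−1) = n − (p+q) + 1, so p + q = 549077 − 547596 + 1 = 1482.
p and q are the roots of t² − 1482t + 549077 = 0.
Discriminant: 1482² − 4·549077 = 2196324 − 2196308 = 16; √16 = 4.
q = (1482 − 4)/2 = 739, p = (1482 + 4)/2 = 743.
Check: 739 · 743 = 549077.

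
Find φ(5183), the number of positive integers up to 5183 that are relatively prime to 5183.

Factor: 5183 = 71 · 73.
φ(5183) = (71−1) · (73−1) = 70 · 72 = 5040.

5040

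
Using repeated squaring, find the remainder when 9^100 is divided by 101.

9^1 ≡ 9 (mod 101)
9^2 ≡ 9^2 = 81 ≡ 81 (mod 101)
9^4 ≡ 81^2 = 6561 ≡ 97 (mod 101)
9^8 ≡ 97^2 = 9409 ≡ 16 (mod 101)
9^16 ≡ 16^2 = 256 ≡ 54 (mod 101)
9^32 ≡ 54^2 = 2916 ≡ 88 (mod 101)
9^64 ≡ 88^2 = 7744 ≡ 68 (mod 101)
100 = 64 + 32 + 4 in binary powers of 2.
So 9^100 ≡ 68 · 88 · 97 ≡ 1 (mod 101).
Since the result is 1, base 9 gives no evidence that 101 is composite.

1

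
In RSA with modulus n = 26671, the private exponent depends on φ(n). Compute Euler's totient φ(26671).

26344

Factor: 26671 = 149 · 179.
φ(26671) = (149−1) · (179−1) = 148 · 178 = 26344.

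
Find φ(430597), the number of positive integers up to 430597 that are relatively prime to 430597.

402480

Factor: 430597 = 19 · 131 · 173.
φ(430597) = (19−1) · (131−1) · (173−1) = 18 · 130 · 172 = 402480.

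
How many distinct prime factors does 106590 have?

106590 = 2 · 53295
53295 = 3 · 17765
17765 = 5 · 3553
3553 = 11 · 323
323 = 17 · 19
106590 = 2 · 3 · 5 · 11 · 17 · 19, which has 6 distinct prime factors.

6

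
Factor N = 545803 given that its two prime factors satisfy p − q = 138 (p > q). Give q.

Since p = q + 138, we have 545803 = q(q + 138), so q² + 138q − 545803 = 0.
Discriminant: 138² + 4·545803 = 19044 + 2183212 = 2202256; √2202256 = 1484.
q = (−138 + 1484)/2 = 673, and p = q + 138 = 811.
Check: 673 · 811 = 545803.

673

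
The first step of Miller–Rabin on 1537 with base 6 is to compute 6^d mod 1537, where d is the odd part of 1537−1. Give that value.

1537 − 1 = 1536 = 2^9 · 3, so d = 3.
6^1 ≡ 6 (mod 1537)
6^2 ≡ 6^2 = 36 ≡ 36 (mod 1537)
3 = 2 + 1 in binary powers of 2.
So 6^3 ≡ 36 · 6 ≡ 216 (mod 1537).
Squaring chain: 216 → 546 → 1475 → 770 → 1155 → 1446 → 596 → 169 → 895; never reaches −1, so base 6 is a Miller–Rabin witness that 1537 is composite.

216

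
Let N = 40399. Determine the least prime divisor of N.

71

40399 is odd.
Digit sum 25, not divisible by 3.
Ends in 9: not divisible by 5.
7: 40399 = 7·5771 + 2
11: 40399 = 11·3672 + 7
13: 40399 = 13·3107 + 8
17: 40399 = 17·2376 + 7
19: 40399 = 19·2126 + 5
23: 40399 = 23·1756 + 11
29: 40399 = 29·1393 + 2
31: 40399 = 31·1303 + 6
37: 40399 = 37·1091 + 32
41: 40399 = 41·985 + 14
43: 40399 = 43·939 + 22
47: 40399 = 47·859 + 26
53: 40399 = 53·762 + 13
59: 40399 = 59·684 + 43
61: 40399 = 61·662 + 17
67: 40399 = 67·602 + 65
71: 40399 = 71·569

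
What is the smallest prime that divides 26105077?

83

26105077 is odd.
Digit sum 28, not divisible by 3.
Ends in 7: not divisible by 5.
7: 26105077 = 7·3729296 + 5
11: 26105077 = 11·2373188 + 9
13: 26105077 = 13·2008082 + 11
17: 26105077 = 17·1535592 + 13
19: 26105077 = 19·1373951 + 8
23: 26105077 = 23·1135003 + 8
29: 26105077 = 29·900175 + 2
31: 26105077 = 31·842099 + 8
37: 26105077 = 37·705542 + 23
41: 26105077 = 41·636709 + 8
43: 26105077 = 43·607094 + 35
47: 26105077 = 47·555427 + 8
53: 26105077 = 53·492548 + 33
59: 26105077 = 59·442458 + 55
61: 26105077 = 61·427952 + 5
67: 26105077 = 67·389628 + 1
71: 26105077 = 71·367677 + 10
73: 26105077 = 73·357603 + 58
79: 26105077 = 79·330444 + 1
83: 26105077 = 83·314519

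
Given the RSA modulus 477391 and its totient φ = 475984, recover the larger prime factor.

φ(n) = (p−1)(q−1) = n − (p+q) + 1, so p + q = 477391 − 475984 + 1 = 1408.
p and q are the roots of t² − 1408t + 477391 = 0.
Discriminant: 1408² − 4·477391 = 1982464 − 1909564 = 72900; √72900 = 270.
q = (1408 − 270)/2 = 569, p = (1408 + 270)/2 = 839.
Check: 569 · 839 = 477391.

839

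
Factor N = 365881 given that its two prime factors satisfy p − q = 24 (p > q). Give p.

Since p = q + 24, we have 365881 = q(q + 24), so q² + 24q − 365881 = 0.
Discriminant: 24² + 4·365881 = 576 + 1463524 = 1464100; √1464100 = 1210.
q = (−24 + 1210)/2 = 593, and p = q + 24 = 617.
Check: 593 · 617 = 365881.

617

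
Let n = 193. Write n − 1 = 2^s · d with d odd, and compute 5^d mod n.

125

193 − 1 = 192 = 2^6 · 3, so d = 3.
5^1 ≡ 5 (mod 193)
5^2 ≡ 5^2 = 25 ≡ 25 (mod 193)
3 = 2 + 1 in binary powers of 2.
So 5^3 ≡ 25 · 5 ≡ 125 (mod 193).
Squaring chain: 125 → 185 → 64 → 43 → 112 → 192; reaches −1, so base 5 does not prove 193 composite.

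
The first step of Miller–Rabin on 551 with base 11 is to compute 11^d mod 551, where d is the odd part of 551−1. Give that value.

551 − 1 = 550 = 2^1 · 275, so d = 275.
11^1 ≡ 11 (mod 551)
11^2 ≡ 11^2 = 121 ≡ 121 (mod 551)
11^4 ≡ 121^2 = 14641 ≡ 315 (mod 551)
11^8 ≡ 315^2 = 99225 ≡ 45 (mod 551)
11^16 ≡ 45^2 = 2025 ≡ 372 (mod 551)
11^32 ≡ 372^2 = 138384 ≡ 83 (mod 551)
11^64 ≡ 83^2 = 6889 ≡ 277 (mod 551)
11^128 ≡ 277^2 = 76729 ≡ 140 (mod 551)
11^256 ≡ 140^2 = 19600 ≡ 315 (mod 551)
275 = 256 + 16 + 2 + 1 in binary powers of 2.
So 11^275 ≡ 315 · 372 · 121 · 11 ≡ 520 (mod 551).
Squaring chain: 520; never reaches −1, so base 11 is a Miller–Rabin witness that 551 is composite.

520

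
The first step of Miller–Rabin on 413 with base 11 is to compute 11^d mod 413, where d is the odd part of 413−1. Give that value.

165

413 − 1 = 412 = 2^2 · 103, so d = 103.
11^1 ≡ 11 (mod 413)
11^2 ≡ 11^2 = 121 ≡ 121 (mod 413)
11^4 ≡ 121^2 = 14641 ≡ 186 (mod 413)
11^8 ≡ 186^2 = 34596 ≡ 317 (mod 413)
11^16 ≡ 317^2 = 100489 ≡ 130 (mod 413)
11^32 ≡ 130^2 = 16900 ≡ 380 (mod 413)
11^64 ≡ 380^2 = 144400 ≡ 263 (mod 413)
103 = 64 + 32 + 4 + 2 + 1 in binary powers of 2.
So 11^103 ≡ 263 · 380 · 186 · 121 · 11 ≡ 165 (mod 413).
Squaring chain: 165 → 380; never reaches −1, so base 11 is a Miller–Rabin witness that 413 is composite.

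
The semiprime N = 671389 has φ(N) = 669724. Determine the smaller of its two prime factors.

683

φ(n) = (p−1)(q−1) = n − (p+q) + 1, so p + q = 671389 − 669724 + 1 = 1666.
p and q are the roots of t² − 1666t + 671389 = 0.
Discriminant: 1666² − 4·671389 = 2775556 − 2685556 = 90000; √90000 = 300.
q = (1666 − 300)/2 = 683, p = (1666 + 300)/2 = 983.
Check: 683 · 983 = 671389.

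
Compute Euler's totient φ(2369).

Factor: 2369 = 23 · 103.
φ(2369) = (23−1) · (103−1) = 22 · 102 = 2244.

2244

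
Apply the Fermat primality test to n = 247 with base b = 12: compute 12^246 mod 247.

1

12^1 ≡ 12 (mod 247)
12^2 ≡ 12^2 = 144 ≡ 144 (mod 247)
12^4 ≡ 144^2 = 20736 ≡ 235 (mod 247)
12^8 ≡ 235^2 = 55225 ≡ 144 (mod 247)
12^16 ≡ 144^2 = 20736 ≡ 235 (mod 247)
12^32 ≡ 235^2 = 55225 ≡ 144 (mod 247)
12^64 ≡ 144^2 = 20736 ≡ 235 (mod 247)
12^128 ≡ 235^2 = 55225 ≡ 144 (mod 247)
246 = 128 + 64 + 32 + 16 + 4 + 2 in binary powers of 2.
So 12^246 ≡ 144 · 235 · 144 · 235 · 235 · 144 ≡ 1 (mod 247).
Since the result is 1, base 12 gives no evidence that 247 is composite.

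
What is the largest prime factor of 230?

23

230 = 2 · 115
115 = 5 · 23
23 is prime.
So 230 = 2 · 5 · 23; the largest prime factor is 23.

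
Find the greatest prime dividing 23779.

23779 = 7 · 3397
3397 = 43 · 79
79 is prime.
So 23779 = 7 · 43 · 79; the largest prime factor is 79.

79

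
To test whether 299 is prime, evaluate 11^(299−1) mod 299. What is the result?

127

11^1 ≡ 11 (mod 299)
11^2 ≡ 11^2 = 121 ≡ 121 (mod 299)
11^4 ≡ 121^2 = 14641 ≡ 289 (mod 299)
11^8 ≡ 289^2 = 83521 ≡ 100 (mod 299)
11^16 ≡ 100^2 = 10000 ≡ 133 (mod 299)
11^32 ≡ 133^2 = 17689 ≡ 48 (mod 299)
11^64 ≡ 48^2 = 2304 ≡ 211 (mod 299)
11^128 ≡ 211^2 = 44521 ≡ 269 (mod 299)
11^256 ≡ 269^2 = 72361 ≡ 3 (mod 299)
298 = 256 + 32 + 8 + 2 in binary powers of 2.
So 11^298 ≡ 3 · 48 · 100 · 121 ≡ 127 (mod 299).
Since 127 ≠ 1, base 11 is a Fermat witness: 299 is composite.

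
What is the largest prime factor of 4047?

4047 = 3 · 1349
1349 = 19 · 71
71 is prime.
So 4047 = 3 · 19 · 71; the largest prime factor is 71.

71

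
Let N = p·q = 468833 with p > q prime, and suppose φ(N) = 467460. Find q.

631

φ(n) = (p−1)(q−1) = n − (p+q) + 1, so p + q = 468833 − 467460 + 1 = 1374.
p and q are the roots of t² − 1374t + 468833 = 0.
Discriminant: 1374² − 4·468833 = 1887876 − 1875332 = 12544; √12544 = 112.
q = (1374 − 112)/2 = 631, p = (1374 + 112)/2 = 743.
Check: 631 · 743 = 468833.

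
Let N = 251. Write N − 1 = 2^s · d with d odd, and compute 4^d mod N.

251 − 1 = 250 = 2^1 · 125, so d = 125.
4^1 ≡ 4 (mod 251)
4^2 ≡ 4^2 = 16 ≡ 16 (mod 251)
4^4 ≡ 16^2 = 256 ≡ 5 (mod 251)
4^8 ≡ 5^2 = 25 ≡ 25 (mod 251)
4^16 ≡ 25^2 = 625 ≡ 123 (mod 251)
4^32 ≡ 123^2 = 15129 ≡ 69 (mod 251)
4^64 ≡ 69^2 = 4761 ≡ 243 (mod 251)
125 = 64 + 32 + 16 + 8 + 4 + 1 in binary powers of 2.
So 4^125 ≡ 243 · 69 · 123 · 25 · 5 · 4 ≡ 1 (mod 251).
Since 4^d ≡ 1 (mod 251), base 4 does not prove 251 composite.

1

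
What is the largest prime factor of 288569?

288569 = 59 · 4891
4891 = 67 · 73
73 is prime.
So 288569 = 59 · 67 · 73; the largest prime factor is 73.

73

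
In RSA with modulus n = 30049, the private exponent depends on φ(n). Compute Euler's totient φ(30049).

Factor: 30049 = 151 · 199.
φ(30049) = (151−1) · (199−1) = 150 · 198 = 29700.

29700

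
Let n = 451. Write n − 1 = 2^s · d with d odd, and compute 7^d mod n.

208

451 − 1 = 450 = 2^1 · 225, so d = 225.
7^1 ≡ 7 (mod 451)
7^2 ≡ 7^2 = 49 ≡ 49 (mod 451)
7^4 ≡ 49^2 = 2401 ≡ 146 (mod 451)
7^8 ≡ 146^2 = 21316 ≡ 119 (mod 451)
7^16 ≡ 119^2 = 14161 ≡ 180 (mod 451)
7^32 ≡ 180^2 = 32400 ≡ 379 (mod 451)
7^64 ≡ 379^2 = 143641 ≡ 223 (mod 451)
7^128 ≡ 223^2 = 49729 ≡ 119 (mod 451)
225 = 128 + 64 + 32 + 1 in binary powers of 2.
So 7^225 ≡ 119 · 223 · 379 · 7 ≡ 208 (mod 451).
Squaring chain: 208; never reaches −1, so base 7 is a Miller–Rabin witness that 451 is composite.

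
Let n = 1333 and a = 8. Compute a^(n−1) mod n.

64

8^1 ≡ 8 (mod 1333)
8^2 ≡ 8^2 = 64 ≡ 64 (mod 1333)
8^4 ≡ 64^2 = 4096 ≡ 97 (mod 1333)
8^8 ≡ 97^2 = 9409 ≡ 78 (mod 1333)
8^16 ≡ 78^2 = 6084 ≡ 752 (mod 1333)
8^32 ≡ 752^2 = 565504 ≡ 312 (mod 1333)
8^64 ≡ 312^2 = 97344 ≡ 35 (mod 1333)
8^128 ≡ 35^2 = 1225 ≡ 1225 (mod 1333)
8^256 ≡ 1225^2 = 1500625 ≡ 1000 (mod 1333)
8^512 ≡ 1000^2 = 1000000 ≡ 250 (mod 1333)
8^1024 ≡ 250^2 = 62500 ≡ 1182 (mod 1333)
1332 = 1024 + 256 + 32 + 16 + 4 in binary powers of 2.
So 8^1332 ≡ 1182 · 1000 · 312 · 752 · 97 ≡ 64 (mod 1333).
Since 64 ≠ 1, base 8 is a Fermat witness: 1333 is composite.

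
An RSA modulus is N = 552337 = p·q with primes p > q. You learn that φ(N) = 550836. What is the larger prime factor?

φ(n) = (p−1)(q−1) = n − (p+q) + 1, so p + q = 552337 − 550836 + 1 = 1502.
p and q are the roots of t² − 1502t + 552337 = 0.
Discriminant: 1502² − 4·552337 = 2256004 − 2209348 = 46656; √46656 = 216.
q = (1502 − 216)/2 = 643, p = (1502 + 216)/2 = 859.
Check: 643 · 859 = 552337.

859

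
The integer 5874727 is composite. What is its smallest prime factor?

5874727 is odd.
Digit sum 40, not divisible by 3.
Ends in 7: not divisible by 5.
7: 5874727 = 7·839246 + 5
11: 5874727 = 11·534066 + 1
13: 5874727 = 13·451902 + 1
17: 5874727 = 17·345572 + 3
19: 5874727 = 19·309196 + 3
23: 5874727 = 23·255422 + 21
29: 5874727 = 29·202576 + 23
31: 5874727 = 31·189507 + 10
37: 5874727 = 37·158776 + 15
41: 5874727 = 41·143286 + 1
43: 5874727 = 43·136621 + 24
47: 5874727 = 47·124994 + 9
53: 5874727 = 53·110843 + 48
59: 5874727 = 59·99571 + 38
61: 5874727 = 61·96307

61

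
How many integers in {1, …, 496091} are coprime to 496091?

Factor: 496091 = 43 · 83 · 139.
φ(496091) = (43−1) · (83−1) · (139−1) = 42 · 82 · 138 = 475272.

475272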